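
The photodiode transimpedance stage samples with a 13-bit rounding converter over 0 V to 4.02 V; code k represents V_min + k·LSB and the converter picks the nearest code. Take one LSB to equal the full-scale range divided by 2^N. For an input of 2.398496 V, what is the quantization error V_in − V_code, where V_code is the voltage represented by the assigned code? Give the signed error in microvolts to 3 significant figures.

Full-scale range = 4.02 V. LSB = 4.02 V / 2^13 ≈ 490.7 µV.
(V_in − V_min)/LSB = (2.398496 − (0)) × 8192/4.02 = 4887.6814 → nearest code k = 4888.
Reconstructed level: 0 + 4888 × 4.02/8192 V = 2.398652344 V.
e = 2.398496 − (2.398652344) = −156 µV.

−156 µV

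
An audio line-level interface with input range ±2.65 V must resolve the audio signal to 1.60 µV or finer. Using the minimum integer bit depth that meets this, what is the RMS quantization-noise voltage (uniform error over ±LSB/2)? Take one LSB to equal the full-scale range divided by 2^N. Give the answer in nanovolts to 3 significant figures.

Span: 2.65 V − (-2.65 V) = 5.3 V.
Levels needed ≥ 5.3/1.60 µV = 3.312e6. 2^22 = 4194304 suffices, so N_min = 22.
LSB = 5.3 V / 2^22 = 1.2636 µV.
σ_q = LSB/√12 = 1.2636 µV/3.4641 = 365 nV.

365 nV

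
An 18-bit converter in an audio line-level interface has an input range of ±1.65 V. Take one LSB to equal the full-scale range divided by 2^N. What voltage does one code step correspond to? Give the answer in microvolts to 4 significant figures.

Range = 1.65 − (-1.65) = 3.3 V.
Number of codes = 2^18 = 262144.
LSB = 3.3 V / 2^18 = 12.59 µV.

12.59 µV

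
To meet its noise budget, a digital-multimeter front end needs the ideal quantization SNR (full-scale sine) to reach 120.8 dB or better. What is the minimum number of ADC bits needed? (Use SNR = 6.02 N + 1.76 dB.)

20 bits

N ≥ (120.8 − 1.76)/6.02 = 19.774 → N_min = 20.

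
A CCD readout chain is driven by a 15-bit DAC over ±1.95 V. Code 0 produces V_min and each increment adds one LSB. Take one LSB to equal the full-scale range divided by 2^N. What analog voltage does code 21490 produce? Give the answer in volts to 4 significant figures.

0.6077 V

The full-scale span is 1.95 − (-1.95) = 3.9 V. LSB = 3.9 V / 2^15.
V_out = -1.95 + 21490 × (3.9/32768) V
      = -1.95 + 2.55771 = 0.607709 V.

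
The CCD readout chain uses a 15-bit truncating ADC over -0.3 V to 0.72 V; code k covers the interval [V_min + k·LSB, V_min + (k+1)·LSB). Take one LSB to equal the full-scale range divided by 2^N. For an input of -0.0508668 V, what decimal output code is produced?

The full-scale span is 0.72 − (-0.3) = 1.02 V. LSB = 1.02 V / 2^15 ≈ 31.13 µV.
code = ⌊(V_in − V_min)/LSB⌋ = ⌊(V_in − V_min) × 2^15 / range⌋
     = ⌊(-0.0508668 − (-0.3)) × 32768 / 1.02⌋ = ⌊0.2491332 × 32768/1.02⌋
     = ⌊8003.526⌋ = 8003.

8003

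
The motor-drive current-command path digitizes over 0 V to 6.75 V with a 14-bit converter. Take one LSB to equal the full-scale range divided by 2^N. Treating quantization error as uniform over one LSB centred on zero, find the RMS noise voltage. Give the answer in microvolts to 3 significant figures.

V_FS = 6.75 V.
One LSB is 6.75 V / 16384 = 411.99 µV.
RMS of a uniform error over width LSB is LSB/√12 = 119 µV.

119 µV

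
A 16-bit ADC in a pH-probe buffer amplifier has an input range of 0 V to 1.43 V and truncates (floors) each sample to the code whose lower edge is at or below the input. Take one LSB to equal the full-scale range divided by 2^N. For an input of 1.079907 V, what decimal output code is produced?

49491

Full-scale range = 1.43 V. LSB = 1.43 V / 2^16 ≈ 21.82 µV.
V_in − V_min = 1.079907 − (0) = 1.079907 V.
Divide by LSB: 1.079907 × 65536/1.43 = 49491.4581.
Truncating gives code 49491.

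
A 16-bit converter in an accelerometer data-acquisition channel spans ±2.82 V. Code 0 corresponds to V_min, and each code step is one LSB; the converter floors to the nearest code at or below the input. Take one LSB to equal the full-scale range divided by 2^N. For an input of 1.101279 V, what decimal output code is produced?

45564

The full-scale span is 2.82 − (-2.82) = 5.64 V. LSB = 5.64 V / 2^16 ≈ 86.06 µV.
code = ⌊(V_in − V_min)/LSB⌋ = ⌊(V_in − V_min) × 2^16 / range⌋
     = ⌊(1.101279 − (-2.82)) × 65536 / 5.64⌋ = ⌊3.921279 × 65536/5.64⌋
     = ⌊45564.706⌋ = 45564.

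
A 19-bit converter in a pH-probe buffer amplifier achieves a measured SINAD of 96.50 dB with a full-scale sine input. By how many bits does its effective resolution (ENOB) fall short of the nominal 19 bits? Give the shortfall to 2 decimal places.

N_eff = (96.50 − 1.76)/6.02 = 15.7375 bits.
Shortfall = 19 − 15.7375 = 3.2625 bits.

3.26 bits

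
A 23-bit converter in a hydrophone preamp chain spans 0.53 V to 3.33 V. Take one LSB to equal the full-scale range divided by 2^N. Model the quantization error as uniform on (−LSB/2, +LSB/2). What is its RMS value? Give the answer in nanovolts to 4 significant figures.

96.36 nV

Full-scale range = 3.33 V − (0.53 V) = 2.8 V.
LSB = 2.8 V / 2^23 = 333.786 nV.
σ_q = LSB/√12 = 333.786 nV/3.4641 = 96.36 nV.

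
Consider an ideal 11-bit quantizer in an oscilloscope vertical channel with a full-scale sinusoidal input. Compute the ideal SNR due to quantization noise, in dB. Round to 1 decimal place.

6.02(11) + 1.76 = 66.22 + 1.76 = 67.98 dB.

68.0 dB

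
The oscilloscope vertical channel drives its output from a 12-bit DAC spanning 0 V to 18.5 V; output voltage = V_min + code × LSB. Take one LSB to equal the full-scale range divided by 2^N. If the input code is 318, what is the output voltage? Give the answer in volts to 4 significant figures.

1.436 V

Full-scale range = 18.5 V. LSB = 18.5 V / 2^12.
Output = V_min + (318/4096) × range = 0 + 0.0776367 × 18.5 V
      = 0 + 1.43628 = 1.43628 V.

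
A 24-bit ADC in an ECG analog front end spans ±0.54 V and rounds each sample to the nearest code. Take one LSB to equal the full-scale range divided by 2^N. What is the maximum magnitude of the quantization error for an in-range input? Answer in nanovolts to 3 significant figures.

32.2 nV

Range = 0.54 − (-0.54) = 1.08 V.
LSB = 1.08 V ÷ 2^24 = 1.08/16777216 V = 64.373 nV.
Worst-case error for round-to-nearest is half an LSB: 32.2 nV.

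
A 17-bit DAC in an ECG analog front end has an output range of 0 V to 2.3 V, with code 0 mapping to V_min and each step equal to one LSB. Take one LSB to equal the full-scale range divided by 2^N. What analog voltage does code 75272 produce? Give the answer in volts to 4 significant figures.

Full-scale range = 2.3 V. LSB = 2.3 V / 2^17.
V_out = 0 + 75272 × (2.3/131072) V
      = 0 + 1.32084 = 1.32084 V.

1.321 V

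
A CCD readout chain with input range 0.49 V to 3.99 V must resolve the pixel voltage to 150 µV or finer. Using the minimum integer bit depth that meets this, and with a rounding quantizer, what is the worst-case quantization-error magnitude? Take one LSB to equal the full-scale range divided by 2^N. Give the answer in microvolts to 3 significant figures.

Span: 3.99 V − (0.49 V) = 3.5 V.
3.5 V / 150 µV = 23330. Since 2^14 = 16384 and 2^15 = 32768, N = 15.
Step size = 3.5/32768 V = 106.81 µV.
Max error for round-to-nearest is LSB/2 = 53.4 µV.

53.4 µV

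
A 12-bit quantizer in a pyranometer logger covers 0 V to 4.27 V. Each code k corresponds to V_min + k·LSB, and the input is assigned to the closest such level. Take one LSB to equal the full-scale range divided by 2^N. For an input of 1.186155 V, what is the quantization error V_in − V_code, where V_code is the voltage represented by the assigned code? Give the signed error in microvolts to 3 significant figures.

V_FS = 4.27 V. LSB = 4.27 V / 2^12 ≈ 1.042 mV.
(1.186155 − (0)) / LSB = 1.186155 × 4096/4.27 = 1137.8199. Nearest integer: k = 1138.
Reconstructed level: 0 + 1138 × 4.27/4096 V = 1.186342773 V.
e = 1.186155 − (1.186342773) = −188 µV.

−188 µV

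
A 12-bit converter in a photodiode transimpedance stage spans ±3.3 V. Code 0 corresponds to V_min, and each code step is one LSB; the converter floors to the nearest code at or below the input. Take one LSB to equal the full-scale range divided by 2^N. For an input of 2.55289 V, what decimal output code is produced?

Span: 3.3 V − (-3.3 V) = 6.6 V. LSB = 6.6 V / 2^12 ≈ 1.611 mV.
code = ⌊(V_in − V_min)/LSB⌋ = ⌊(V_in − V_min) × 2^12 / range⌋
     = ⌊(2.55289 − (-3.3)) × 4096 / 6.6⌋ = ⌊5.85289 × 4096/6.6⌋
     = ⌊3632.339⌋ = 3632.

3632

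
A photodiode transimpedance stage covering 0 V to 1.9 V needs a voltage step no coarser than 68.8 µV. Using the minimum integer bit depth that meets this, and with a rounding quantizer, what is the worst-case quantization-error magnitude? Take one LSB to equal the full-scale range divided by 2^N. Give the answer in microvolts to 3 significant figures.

29.0 µV

Span = 1.9 V.
Need 2^N ≥ 1.9 V / 68.8 µV = 27620 → N_min = 15.
LSB = 1.9 V / 2^15 = 57.983 µV.
|e|_max = LSB/2 = 29.0 µV.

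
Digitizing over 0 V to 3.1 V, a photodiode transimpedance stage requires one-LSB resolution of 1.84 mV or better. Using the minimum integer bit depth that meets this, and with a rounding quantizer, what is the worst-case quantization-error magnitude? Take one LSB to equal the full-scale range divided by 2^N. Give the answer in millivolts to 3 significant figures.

0.757 mV

Span = 3.1 V.
3.1 V / 1.84 mV = 1685. Since 2^10 = 1024 and 2^11 = 2048, N = 11.
One LSB is 3.1 V / 2048 = 1.5137 mV.
Max error for round-to-nearest is LSB/2 = 0.757 mV.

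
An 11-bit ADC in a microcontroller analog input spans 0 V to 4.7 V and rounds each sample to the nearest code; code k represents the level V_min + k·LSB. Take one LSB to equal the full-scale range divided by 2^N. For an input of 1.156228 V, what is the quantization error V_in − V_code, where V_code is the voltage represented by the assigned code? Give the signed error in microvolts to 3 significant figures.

−413 µV

V_FS = 4.7 V. LSB = 4.7 V / 2^11 ≈ 2.295 mV.
Position in LSBs: (1.156228 − (0)) × 2048/4.7 = 503.8202; rounding gives k = 504.
Reconstructed level: 0 + 504 × 4.7/2048 V = 1.156640625 V.
e = 1.156228 − (1.156640625) = −413 µV.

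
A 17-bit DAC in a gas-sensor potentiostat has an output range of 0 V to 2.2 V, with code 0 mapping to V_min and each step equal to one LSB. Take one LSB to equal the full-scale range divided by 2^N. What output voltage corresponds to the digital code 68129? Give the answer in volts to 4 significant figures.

Full-scale range = 2.2 V. LSB = 2.2 V / 2^17.
V_out = 0 + 68129 × (2.2/131072) V
      = 0 V + 1.14352 V = 1.14352 V.

1.144 V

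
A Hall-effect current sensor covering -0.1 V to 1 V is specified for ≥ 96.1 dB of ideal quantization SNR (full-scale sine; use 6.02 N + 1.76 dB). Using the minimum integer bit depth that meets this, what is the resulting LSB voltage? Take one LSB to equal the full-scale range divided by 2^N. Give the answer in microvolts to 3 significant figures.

The full-scale span is 1 − (-0.1) = 1.1 V.
6.02 N + 1.76 ≥ 96.1 gives N ≥ 15.671, so the minimum integer is 16.
LSB = 1.1 V / 2^16 = 16.8 µV.

16.8 µV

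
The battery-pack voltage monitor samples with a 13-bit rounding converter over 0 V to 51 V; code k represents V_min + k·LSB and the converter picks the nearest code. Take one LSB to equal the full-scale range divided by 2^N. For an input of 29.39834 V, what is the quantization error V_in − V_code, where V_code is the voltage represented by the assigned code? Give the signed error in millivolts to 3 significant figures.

+1.12 mV

Span = 51 V. LSB = 51 V / 2^13 ≈ 6.226 mV.
(29.39834 − (0)) / LSB = 29.39834 × 8192/51 = 4722.1804. Nearest integer: k = 4722.
Reconstructed level: 0 + 4722 × 51/8192 V = 29.39721680 V.
e = 29.39834 − (29.39721680) = +1.12 mV.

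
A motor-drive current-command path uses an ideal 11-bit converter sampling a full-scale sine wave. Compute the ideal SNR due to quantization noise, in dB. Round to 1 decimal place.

68.0 dB

6.02(11) + 1.76 = 66.22 + 1.76 = 67.98 dB.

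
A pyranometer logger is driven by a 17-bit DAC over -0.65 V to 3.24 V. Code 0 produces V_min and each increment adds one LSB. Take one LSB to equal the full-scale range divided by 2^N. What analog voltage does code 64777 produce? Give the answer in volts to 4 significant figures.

1.272 V

Range = 3.24 − (-0.65) = 3.89 V. LSB = 3.89 V / 2^17.
V_out = V_min + code × LSB = -0.65 V + 64777 × 3.89 V / 131072
      = -0.65 + 1.92247 = 1.27247 V.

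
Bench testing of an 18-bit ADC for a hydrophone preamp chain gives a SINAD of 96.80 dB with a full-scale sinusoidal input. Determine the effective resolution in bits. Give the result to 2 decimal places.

15.79 bits

ENOB = (SINAD − 1.76) / 6.02 = (96.80 − 1.76) / 6.02 = 95.04 / 6.02 = 15.7874.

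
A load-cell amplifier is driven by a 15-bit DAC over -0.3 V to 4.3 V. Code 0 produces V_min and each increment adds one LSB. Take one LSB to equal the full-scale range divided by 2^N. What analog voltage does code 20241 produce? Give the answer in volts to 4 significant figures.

2.541 V

Range = 4.3 − (-0.3) = 4.6 V. LSB = 4.6 V / 2^15.
Output = V_min + (20241/32768) × range = -0.3 + 0.617706 × 4.6 V
      = -0.3 + 2.84145 = 2.54145 V.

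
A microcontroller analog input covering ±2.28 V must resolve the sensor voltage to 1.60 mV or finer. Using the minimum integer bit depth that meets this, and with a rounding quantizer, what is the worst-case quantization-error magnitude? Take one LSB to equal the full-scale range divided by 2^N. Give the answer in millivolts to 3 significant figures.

0.557 mV

The full-scale span is 2.28 − (-2.28) = 4.56 V.
Levels needed ≥ 4.56/1.60 mV = 2850. 2^12 = 4096 suffices, so N_min = 12.
Step size = 4.56/4096 V = 1.1133 mV.
Max error for round-to-nearest is LSB/2 = 0.557 mV.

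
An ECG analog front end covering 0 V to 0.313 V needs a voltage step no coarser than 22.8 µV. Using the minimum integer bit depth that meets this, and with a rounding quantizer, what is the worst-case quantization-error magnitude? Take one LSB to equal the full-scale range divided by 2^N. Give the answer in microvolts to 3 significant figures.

9.55 µV

Range is 0.313 V.
Levels needed ≥ 0.313/22.8 µV = 13730. 2^14 = 16384 suffices, so N_min = 14.
LSB = 0.313 V / 2^14 = 19.104 µV.
Max error for round-to-nearest is LSB/2 = 9.55 µV.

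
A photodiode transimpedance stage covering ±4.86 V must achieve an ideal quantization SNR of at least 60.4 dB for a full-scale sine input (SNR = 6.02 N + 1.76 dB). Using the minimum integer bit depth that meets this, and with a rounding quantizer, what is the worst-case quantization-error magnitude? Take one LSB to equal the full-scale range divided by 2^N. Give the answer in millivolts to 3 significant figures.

Range = 4.86 − (-4.86) = 9.72 V.
Required N = ⌈(60.4 − 1.76)/6.02⌉ = ⌈9.741⌉ = 10.
Step size = 9.72/1024 V = 9.4922 mV.
|e|_max = LSB/2 = 4.75 mV.

4.75 mV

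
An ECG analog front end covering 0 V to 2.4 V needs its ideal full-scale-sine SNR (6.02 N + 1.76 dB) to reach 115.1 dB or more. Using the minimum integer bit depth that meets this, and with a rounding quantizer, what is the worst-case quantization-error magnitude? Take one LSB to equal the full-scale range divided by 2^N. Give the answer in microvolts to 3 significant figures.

Full-scale range = 2.4 V.
N ≥ (115.1 − 1.76)/6.02 = 18.827 → N_min = 19.
LSB = 2.4 V ÷ 2^19 = 2.4/524288 V = 4.5776 µV.
|e|_max = LSB/2 = 2.29 µV.

2.29 µV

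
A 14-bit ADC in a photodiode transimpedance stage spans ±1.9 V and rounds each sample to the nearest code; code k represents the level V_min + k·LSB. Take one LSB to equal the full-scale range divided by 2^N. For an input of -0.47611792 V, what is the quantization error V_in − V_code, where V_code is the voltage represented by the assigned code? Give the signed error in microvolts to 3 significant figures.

Full-scale range = 1.9 V − (-1.9 V) = 3.8 V. LSB = 3.8 V / 2^14 ≈ 231.9 µV.
(V_in − V_min)/LSB = (-0.47611792 − (-1.9)) × 16384/3.8 = 6139.1800 → nearest code k = 6139.
V_code = V_min + k × range/2^14 = -1.9 + 6139 × 3.8/16384 = -0.47615966797 V.
e = -0.47611792 − (-0.47615966797) = +41.7 µV.

+41.7 µV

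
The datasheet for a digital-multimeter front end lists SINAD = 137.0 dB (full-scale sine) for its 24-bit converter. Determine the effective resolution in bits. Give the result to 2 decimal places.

22.47 bits

Inverting SNR = 6.02 N + 1.76: N_eff = (137.0 − 1.76)/6.02 = 22.4651.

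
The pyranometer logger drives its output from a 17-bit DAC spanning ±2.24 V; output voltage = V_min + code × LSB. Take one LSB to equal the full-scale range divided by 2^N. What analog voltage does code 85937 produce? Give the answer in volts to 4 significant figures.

0.6973 V

Span: 2.24 V − (-2.24 V) = 4.48 V. LSB = 4.48 V / 2^17.
V_out = -2.24 + 85937 × (4.48/131072) V
      = -2.24 + 2.93730 = 0.697300 V.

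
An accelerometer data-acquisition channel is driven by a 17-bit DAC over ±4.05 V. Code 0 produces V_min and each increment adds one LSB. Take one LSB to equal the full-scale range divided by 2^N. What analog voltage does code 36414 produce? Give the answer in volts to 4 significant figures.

-1.800 V

Full-scale range = 4.05 V − (-4.05 V) = 8.1 V. LSB = 8.1 V / 2^17.
V_out = -4.05 + 36414 × (8.1/131072) V
      = -4.05 V + 2.25032 V = -1.79968 V.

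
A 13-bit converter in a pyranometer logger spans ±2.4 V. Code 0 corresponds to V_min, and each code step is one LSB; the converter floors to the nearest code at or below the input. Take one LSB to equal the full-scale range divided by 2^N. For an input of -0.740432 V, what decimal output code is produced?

Range = 2.4 − (-2.4) = 4.8 V. LSB = 4.8 V / 2^13 ≈ 0.5859 mV.
V_in − V_min = -0.740432 − (-2.4) = 1.659568 V.
Divide by LSB: 1.659568 × 8192/4.8 = 2832.3294.
Truncating gives code 2832.

2832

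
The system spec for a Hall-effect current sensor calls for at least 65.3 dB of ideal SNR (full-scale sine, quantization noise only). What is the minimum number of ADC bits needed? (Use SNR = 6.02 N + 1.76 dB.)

N ≥ (65.3 − 1.76)/6.02 = 10.555 → N_min = 11.

11 bits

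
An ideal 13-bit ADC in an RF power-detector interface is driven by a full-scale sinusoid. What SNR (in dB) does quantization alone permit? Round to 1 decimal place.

For an ideal N-bit converter with full-scale sine input, SNR = 6.02 N + 1.76 dB. SNR = 6.02 × 13 + 1.76 = 78.26 + 1.76 = 80.02 dB.

80.0 dB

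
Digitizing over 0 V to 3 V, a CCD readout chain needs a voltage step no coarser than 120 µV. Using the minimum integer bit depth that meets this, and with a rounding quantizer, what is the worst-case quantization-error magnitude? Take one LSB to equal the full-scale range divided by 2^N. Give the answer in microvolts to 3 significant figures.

45.8 µV

Span = 3 V.
Need 2^N ≥ 3 V / 120 µV = 25000 → N_min = 15.
Step size = 3/32768 V = 91.553 µV.
|e|_max = LSB/2 = 45.8 µV.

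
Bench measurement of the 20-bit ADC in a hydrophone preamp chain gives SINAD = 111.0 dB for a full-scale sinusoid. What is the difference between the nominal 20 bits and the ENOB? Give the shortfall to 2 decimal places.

ENOB = (SINAD − 1.76)/6.02 = (111.0 − 1.76)/6.02 = 18.1462 bits.
20 − 18.1462 = 1.85 bits below nominal.

1.85 bits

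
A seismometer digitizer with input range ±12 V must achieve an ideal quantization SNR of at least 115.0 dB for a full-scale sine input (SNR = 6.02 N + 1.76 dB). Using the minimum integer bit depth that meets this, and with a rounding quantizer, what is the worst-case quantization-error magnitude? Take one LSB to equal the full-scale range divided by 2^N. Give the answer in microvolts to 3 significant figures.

22.9 µV

Full-scale range = 12 V − (-12 V) = 24 V.
6.02 N + 1.76 ≥ 115.0 gives N ≥ 18.811, so the minimum integer is 19.
One LSB is 24 V / 524288 = 45.776 µV.
Half an LSB is 22.9 µV.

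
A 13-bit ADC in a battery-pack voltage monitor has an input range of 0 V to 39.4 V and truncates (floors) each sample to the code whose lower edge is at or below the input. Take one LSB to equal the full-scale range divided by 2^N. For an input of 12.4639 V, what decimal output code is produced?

2591

Span = 39.4 V. LSB = 39.4 V / 2^13 ≈ 4.810 mV.
(V_in − V_min) × 2^13/range = (12.4639 − (0)) × 8192/39.4 = 2591.479.
Floor → code = 2591.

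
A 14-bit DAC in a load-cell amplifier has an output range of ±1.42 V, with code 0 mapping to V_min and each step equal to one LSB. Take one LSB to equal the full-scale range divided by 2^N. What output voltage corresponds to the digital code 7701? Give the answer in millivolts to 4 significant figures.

Full-scale range = 1.42 V − (-1.42 V) = 2.84 V. LSB = 2.84 V / 2^14.
Output = V_min + (7701/16384) × range = -1.42 + 0.470032 × 2.84 V
      = -1.42 + 1.33489 = -0.0851099 V.

-85.11 mV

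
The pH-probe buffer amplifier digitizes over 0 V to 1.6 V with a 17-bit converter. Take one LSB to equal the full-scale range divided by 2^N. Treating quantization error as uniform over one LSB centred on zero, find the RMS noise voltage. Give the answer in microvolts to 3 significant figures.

Range is 1.6 V.
LSB = 1.6 V / 2^17 = 12.207 µV.
RMS of a uniform error over width LSB is LSB/√12 = 3.52 µV.

3.52 µV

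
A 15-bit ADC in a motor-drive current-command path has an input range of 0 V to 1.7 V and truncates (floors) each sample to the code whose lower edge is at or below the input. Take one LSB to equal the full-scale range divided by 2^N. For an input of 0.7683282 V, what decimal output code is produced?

Range is 1.7 V. LSB = 1.7 V / 2^15 ≈ 51.88 µV.
(V_in − V_min) × 2^15/range = (0.7683282 − (0)) × 32768/1.7 = 14809.752.
Floor → code = 14809.

14809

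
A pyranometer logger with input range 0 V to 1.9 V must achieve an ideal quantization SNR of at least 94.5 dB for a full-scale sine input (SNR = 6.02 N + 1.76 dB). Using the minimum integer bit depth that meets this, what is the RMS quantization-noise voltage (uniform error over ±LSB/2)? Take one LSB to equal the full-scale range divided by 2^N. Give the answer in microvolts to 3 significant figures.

8.37 µV

Span = 1.9 V.
N ≥ (94.5 − 1.76)/6.02 = 15.405 → N_min = 16.
LSB = 1.9 V ÷ 2^16 = 1.9/65536 V = 28.992 µV.
σ_q = LSB/√12 = 28.992 µV/3.4641 = 8.37 µV.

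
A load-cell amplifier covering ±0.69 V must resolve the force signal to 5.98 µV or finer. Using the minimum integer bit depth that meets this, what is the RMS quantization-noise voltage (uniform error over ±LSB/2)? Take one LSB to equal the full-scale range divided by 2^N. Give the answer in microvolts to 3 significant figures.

1.52 µV

Span: 0.69 V − (-0.69 V) = 1.38 V.
Need 2^N ≥ 1.38 V / 5.98 µV = 230800 → N_min = 18.
LSB = 1.38 V ÷ 2^18 = 1.38/262144 V = 5.2643 µV.
RMS noise = LSB/√12 = 1.52 µV.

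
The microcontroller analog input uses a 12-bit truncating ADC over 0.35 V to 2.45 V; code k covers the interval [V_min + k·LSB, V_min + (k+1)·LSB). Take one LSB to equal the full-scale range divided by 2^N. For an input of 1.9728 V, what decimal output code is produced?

Span: 2.45 V − (0.35 V) = 2.1 V. LSB = 2.1 V / 2^12 ≈ 0.5127 mV.
code = ⌊(V_in − V_min)/LSB⌋ = ⌊(V_in − V_min) × 2^12 / range⌋
     = ⌊(1.9728 − (0.35)) × 4096 / 2.1⌋ = ⌊1.6228 × 4096/2.1⌋
     = ⌊3165.233⌋ = 3165.

3165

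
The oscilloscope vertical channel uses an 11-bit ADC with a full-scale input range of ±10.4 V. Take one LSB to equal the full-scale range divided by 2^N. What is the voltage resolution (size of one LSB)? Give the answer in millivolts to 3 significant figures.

Span: 10.4 V − (-10.4 V) = 20.8 V.
2^11 = 2048 levels.
One LSB is 20.8 V / 2048 = 10.2 mV.

10.2 mV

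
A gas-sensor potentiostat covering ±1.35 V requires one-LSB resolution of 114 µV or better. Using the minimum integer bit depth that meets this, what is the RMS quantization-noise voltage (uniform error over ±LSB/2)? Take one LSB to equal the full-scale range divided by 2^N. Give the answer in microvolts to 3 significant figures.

Range = 1.35 − (-1.35) = 2.7 V.
Levels needed ≥ 2.7/114 µV = 23680. 2^15 = 32768 suffices, so N_min = 15.
LSB = 2.7 V / 2^15 = 82.397 µV.
RMS noise = LSB/√12 = 23.8 µV.

23.8 µV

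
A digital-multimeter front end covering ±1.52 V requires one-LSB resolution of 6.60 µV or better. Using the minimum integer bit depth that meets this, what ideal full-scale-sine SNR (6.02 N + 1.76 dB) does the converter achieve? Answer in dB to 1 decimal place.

Span: 1.52 V − (-1.52 V) = 3.04 V.
Levels needed ≥ 3.04/6.60 µV = 460600. 2^19 = 524288 suffices, so N_min = 19.
SNR = 6.02 × 19 + 1.76 = 116.14 dB.

116.1 dB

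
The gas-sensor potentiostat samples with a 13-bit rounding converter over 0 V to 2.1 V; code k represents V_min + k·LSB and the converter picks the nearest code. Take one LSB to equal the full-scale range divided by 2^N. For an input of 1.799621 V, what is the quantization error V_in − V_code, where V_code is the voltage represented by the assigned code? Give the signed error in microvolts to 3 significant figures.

Span = 2.1 V. LSB = 2.1 V / 2^13 ≈ 256.3 µV.
Position in LSBs: (1.799621 − (0)) × 8192/2.1 = 7020.2358; rounding gives k = 7020.
Reconstructed level: 0 + 7020 × 2.1/8192 V = 1.799560547 V.
V_in − V_code = 1.799621 − (1.799560547) = +60.5 µV.

+60.5 µV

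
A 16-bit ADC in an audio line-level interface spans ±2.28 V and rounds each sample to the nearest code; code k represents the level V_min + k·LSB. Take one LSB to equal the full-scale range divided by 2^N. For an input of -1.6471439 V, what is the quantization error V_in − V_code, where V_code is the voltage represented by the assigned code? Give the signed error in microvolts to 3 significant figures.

Span: 2.28 V − (-2.28 V) = 4.56 V. LSB = 4.56 V / 2^16 ≈ 69.58 µV.
(-1.6471439 − (-2.28)) / LSB = 0.6328561 × 65536/4.56 = 9095.3635. Nearest integer: k = 9095.
V_code = V_min + k × range/2^16 = -2.28 + 9095 × 4.56/65536 = -1.6471691895 V.
e = -1.6471439 − (-1.6471691895) = +25.3 µV.

+25.3 µV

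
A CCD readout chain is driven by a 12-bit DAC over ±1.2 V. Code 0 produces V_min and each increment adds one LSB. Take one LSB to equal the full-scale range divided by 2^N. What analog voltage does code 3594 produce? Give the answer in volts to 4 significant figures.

Full-scale range = 1.2 V − (-1.2 V) = 2.4 V. LSB = 2.4 V / 2^12.
V_out = V_min + code × LSB = -1.2 V + 3594 × 2.4 V / 4096
      = -1.2 + 2.10586 = 0.905859 V.

0.9059 V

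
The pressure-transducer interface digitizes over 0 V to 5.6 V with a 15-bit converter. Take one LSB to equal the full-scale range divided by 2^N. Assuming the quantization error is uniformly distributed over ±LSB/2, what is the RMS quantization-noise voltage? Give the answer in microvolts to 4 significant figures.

49.33 µV

Range is 5.6 V.
LSB = 5.6 V / 2^15 = 170.898 µV.
V_rms = LSB/√12 = 170.898 µV / √12 = 49.33 µV.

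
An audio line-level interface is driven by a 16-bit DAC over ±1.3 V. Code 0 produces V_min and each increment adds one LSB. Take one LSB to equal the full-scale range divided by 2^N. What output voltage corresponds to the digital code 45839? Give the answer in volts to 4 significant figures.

Full-scale range = 1.3 V − (-1.3 V) = 2.6 V. LSB = 2.6 V / 2^16.
V_out = -1.3 + 45839 × (2.6/65536) V
      = -1.3 + 1.81856 = 0.518564 V.

0.5186 V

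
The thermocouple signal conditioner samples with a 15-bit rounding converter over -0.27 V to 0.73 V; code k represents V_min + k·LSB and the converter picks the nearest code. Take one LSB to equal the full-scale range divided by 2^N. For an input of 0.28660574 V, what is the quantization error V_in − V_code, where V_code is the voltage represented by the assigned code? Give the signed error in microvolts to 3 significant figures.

−4.37 µV

The full-scale span is 0.73 − (-0.27) = 1 V. LSB = 1 V / 2^15 ≈ 30.52 µV.
(V_in − V_min)/LSB = (0.28660574 − (-0.27)) × 32768/1 = 18238.8569 → nearest code k = 18239.
V_code = V_min + k × range/2^15 = -0.27 + 18239 × 1/32768 = 0.28661010742 V.
e = 0.28660574 − (0.28661010742) = −4.37 µV.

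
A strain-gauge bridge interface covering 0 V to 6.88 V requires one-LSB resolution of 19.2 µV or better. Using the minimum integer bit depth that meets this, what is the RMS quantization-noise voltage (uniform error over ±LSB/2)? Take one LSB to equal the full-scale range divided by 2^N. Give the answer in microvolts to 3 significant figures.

Span = 6.88 V.
6.88 V / 19.2 µV = 358300. Since 2^18 = 262144 and 2^19 = 524288, N = 19.
One LSB is 6.88 V / 524288 = 13.123 µV.
RMS noise = LSB/√12 = 3.79 µV.

3.79 µV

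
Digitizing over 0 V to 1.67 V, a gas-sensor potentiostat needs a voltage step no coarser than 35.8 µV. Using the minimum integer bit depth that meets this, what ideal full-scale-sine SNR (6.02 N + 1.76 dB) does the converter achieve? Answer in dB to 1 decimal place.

V_FS = 1.67 V.
Levels needed ≥ 1.67/35.8 µV = 46650. 2^16 = 65536 suffices, so N_min = 16.
SNR = 6.02 × 16 + 1.76 = 98.08 dB.

98.1 dB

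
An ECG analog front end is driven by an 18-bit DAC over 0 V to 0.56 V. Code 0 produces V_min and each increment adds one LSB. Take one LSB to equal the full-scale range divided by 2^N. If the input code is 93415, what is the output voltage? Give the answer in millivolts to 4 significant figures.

Span = 0.56 V. LSB = 0.56 V / 2^18.
V_out = 0 + 93415 × (0.56/262144) V
      = 0 + 0.199556 = 0.199556 V.

199.6 mV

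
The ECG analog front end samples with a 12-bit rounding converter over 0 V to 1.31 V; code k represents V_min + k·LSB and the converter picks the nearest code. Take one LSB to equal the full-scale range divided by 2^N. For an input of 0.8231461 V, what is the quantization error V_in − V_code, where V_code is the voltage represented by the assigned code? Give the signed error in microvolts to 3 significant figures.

V_FS = 1.31 V. LSB = 1.31 V / 2^12 ≈ 319.8 µV.
Position in LSBs: (0.8231461 − (0)) × 4096/1.31 = 2573.7454; rounding gives k = 2574.
Reconstructed level: 0 + 2574 × 1.31/4096 V = 0.8232275391 V.
V_in − V_code = 0.8231461 − (0.8232275391) = −81.4 µV.

−81.4 µV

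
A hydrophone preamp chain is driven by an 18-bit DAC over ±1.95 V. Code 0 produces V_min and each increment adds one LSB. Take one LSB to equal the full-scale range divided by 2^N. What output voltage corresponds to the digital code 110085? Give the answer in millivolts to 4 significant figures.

The full-scale span is 1.95 − (-1.95) = 3.9 V. LSB = 3.9 V / 2^18.
Output = V_min + (110085/262144) × range = -1.95 + 0.419941 × 3.9 V
      = -1.95 + 1.63777 = -0.312230 V.

-312.2 mV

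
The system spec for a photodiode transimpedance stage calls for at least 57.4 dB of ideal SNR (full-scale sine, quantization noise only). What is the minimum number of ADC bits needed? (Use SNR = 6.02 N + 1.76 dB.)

10 bits

Solving 6.02 N ≥ 57.4 − 1.76: N ≥ 9.243. Round up → N = 10.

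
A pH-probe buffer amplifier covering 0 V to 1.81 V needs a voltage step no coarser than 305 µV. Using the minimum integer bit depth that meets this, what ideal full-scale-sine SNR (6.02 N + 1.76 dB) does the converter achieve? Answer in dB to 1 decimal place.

80.0 dB

Full-scale range = 1.81 V.
Need 2^N ≥ 1.81 V / 305 µV = 5934 → N_min = 13.
6.02(13) + 1.76 = 80.02 dB.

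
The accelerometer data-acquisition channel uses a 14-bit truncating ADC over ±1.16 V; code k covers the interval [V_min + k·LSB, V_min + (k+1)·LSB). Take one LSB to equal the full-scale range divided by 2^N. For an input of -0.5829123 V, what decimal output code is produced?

4075

Span: 1.16 V − (-1.16 V) = 2.32 V. LSB = 2.32 V / 2^14 ≈ 141.6 µV.
code = ⌊(V_in − V_min)/LSB⌋ = ⌊(V_in − V_min) × 2^14 / range⌋
     = ⌊(-0.5829123 − (-1.16)) × 16384 / 2.32⌋ = ⌊0.5770877 × 16384/2.32⌋
     = ⌊4075.433⌋ = 4075.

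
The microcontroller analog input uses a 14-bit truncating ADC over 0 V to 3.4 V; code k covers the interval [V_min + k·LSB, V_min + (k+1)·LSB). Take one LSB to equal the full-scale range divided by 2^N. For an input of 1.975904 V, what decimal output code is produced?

Full-scale range = 3.4 V. LSB = 3.4 V / 2^14 ≈ 207.5 µV.
(V_in − V_min) × 2^14/range = (1.975904 − (0)) × 16384/3.4 = 9521.533.
Floor → code = 9521.

9521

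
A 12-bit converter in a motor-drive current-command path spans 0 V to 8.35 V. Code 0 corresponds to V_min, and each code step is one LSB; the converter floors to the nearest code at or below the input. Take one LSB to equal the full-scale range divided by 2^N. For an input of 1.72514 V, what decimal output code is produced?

846

Span = 8.35 V. LSB = 8.35 V / 2^12 ≈ 2.039 mV.
V_in − V_min = 1.72514 − (0) = 1.72514 V.
Divide by LSB: 1.72514 × 4096/8.35 = 846.2483.
Truncating gives code 846.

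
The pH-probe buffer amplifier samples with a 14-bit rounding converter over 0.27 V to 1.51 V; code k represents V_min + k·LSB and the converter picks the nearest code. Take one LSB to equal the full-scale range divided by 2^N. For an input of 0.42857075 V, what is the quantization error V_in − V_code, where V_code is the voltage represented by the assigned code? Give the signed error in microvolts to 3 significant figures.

+13.6 µV

The full-scale span is 1.51 − (0.27) = 1.24 V. LSB = 1.24 V / 2^14 ≈ 75.68 µV.
(0.42857075 − (0.27)) / LSB = 0.15857075 × 16384/1.24 = 2095.1800. Nearest integer: k = 2095.
V_code = V_min + k × range/2^14 = 0.27 + 2095 × 1.24/16384 = 0.42855712891 V.
Error = V_in − V_code = 0.42857075 − (0.42855712891) = +13.6 µV.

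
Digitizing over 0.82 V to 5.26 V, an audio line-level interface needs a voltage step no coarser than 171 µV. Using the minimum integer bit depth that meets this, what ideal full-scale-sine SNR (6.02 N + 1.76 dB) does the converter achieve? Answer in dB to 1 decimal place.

92.1 dB

The full-scale span is 5.26 − (0.82) = 4.44 V.
4.44 V / 171 µV = 25960. Since 2^14 = 16384 and 2^15 = 32768, N = 15.
6.02(15) + 1.76 = 92.06 dB.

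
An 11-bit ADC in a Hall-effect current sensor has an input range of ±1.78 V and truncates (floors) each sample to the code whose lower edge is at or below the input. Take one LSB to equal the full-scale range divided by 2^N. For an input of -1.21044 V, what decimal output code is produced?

327

Range = 1.78 − (-1.78) = 3.56 V. LSB = 3.56 V / 2^11 ≈ 1.738 mV.
V_in − V_min = -1.21044 − (-1.78) = 0.56956 V.
Divide by LSB: 0.56956 × 2048/3.56 = 327.6570.
Truncating gives code 327.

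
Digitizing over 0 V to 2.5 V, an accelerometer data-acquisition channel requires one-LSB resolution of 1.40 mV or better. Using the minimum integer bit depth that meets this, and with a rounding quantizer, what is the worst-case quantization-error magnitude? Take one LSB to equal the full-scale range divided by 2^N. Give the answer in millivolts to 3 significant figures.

0.610 mV

V_FS = 2.5 V.
Levels needed ≥ 2.5/1.40 mV = 1786. 2^11 = 2048 suffices, so N_min = 11.
LSB = 2.5 V ÷ 2^11 = 2.5/2048 V = 1.2207 mV.
Max error for round-to-nearest is LSB/2 = 0.610 mV.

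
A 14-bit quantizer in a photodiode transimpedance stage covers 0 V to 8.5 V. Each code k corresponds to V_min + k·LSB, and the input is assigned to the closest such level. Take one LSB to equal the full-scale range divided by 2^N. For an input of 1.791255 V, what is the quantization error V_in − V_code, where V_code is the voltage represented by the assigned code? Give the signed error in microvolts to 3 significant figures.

−157 µV

Span = 8.5 V. LSB = 8.5 V / 2^14 ≈ 0.5188 mV.
(V_in − V_min)/LSB = (1.791255 − (0)) × 16384/8.5 = 3452.6967 → nearest code k = 3453.
V_code = V_min + k × range/2^14 = 0 + 3453 × 8.5/16384 = 1.7914123535 V.
e = 1.791255 − (1.7914123535) = −157 µV.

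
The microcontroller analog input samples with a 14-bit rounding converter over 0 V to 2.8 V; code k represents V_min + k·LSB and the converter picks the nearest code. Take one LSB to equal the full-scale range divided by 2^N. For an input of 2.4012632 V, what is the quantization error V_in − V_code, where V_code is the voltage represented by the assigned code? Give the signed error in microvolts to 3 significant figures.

−30.7 µV

Span = 2.8 V. LSB = 2.8 V / 2^14 ≈ 170.9 µV.
(2.4012632 − (0)) / LSB = 2.4012632 × 16384/2.8 = 14050.8201. Nearest integer: k = 14051.
V_code = 0 + (14051/16384) × 2.8 = 2.4012939453 V.
e = 2.4012632 − (2.4012939453) = −30.7 µV.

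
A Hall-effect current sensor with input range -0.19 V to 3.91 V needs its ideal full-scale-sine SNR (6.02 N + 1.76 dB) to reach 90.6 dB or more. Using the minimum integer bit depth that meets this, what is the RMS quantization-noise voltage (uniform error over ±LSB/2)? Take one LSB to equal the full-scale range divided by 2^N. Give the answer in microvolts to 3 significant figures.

Span: 3.91 V − (-0.19 V) = 4.1 V.
6.02 N + 1.76 ≥ 90.6 gives N ≥ 14.757, so the minimum integer is 15.
One LSB is 4.1 V / 32768 = 125.12 µV.
σ_q = LSB/√12 = 125.12 µV/3.4641 = 36.1 µV.

36.1 µV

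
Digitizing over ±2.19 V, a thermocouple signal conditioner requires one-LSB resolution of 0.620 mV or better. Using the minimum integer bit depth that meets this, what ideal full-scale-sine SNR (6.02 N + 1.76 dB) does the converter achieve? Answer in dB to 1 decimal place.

80.0 dB

The full-scale span is 2.19 − (-2.19) = 4.38 V.
Need 2^N ≥ 4.38 V / 0.620 mV = 7065 → N_min = 13.
6.02(13) + 1.76 = 80.02 dB.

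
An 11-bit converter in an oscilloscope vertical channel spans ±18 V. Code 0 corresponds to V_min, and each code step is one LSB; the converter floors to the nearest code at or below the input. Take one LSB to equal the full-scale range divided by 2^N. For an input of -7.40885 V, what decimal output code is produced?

602

Span: 18 V − (-18 V) = 36 V. LSB = 36 V / 2^11 ≈ 17.58 mV.
(V_in − V_min) × 2^11/range = (-7.40885 − (-18)) × 2048/36 = 602.519.
Floor → code = 602.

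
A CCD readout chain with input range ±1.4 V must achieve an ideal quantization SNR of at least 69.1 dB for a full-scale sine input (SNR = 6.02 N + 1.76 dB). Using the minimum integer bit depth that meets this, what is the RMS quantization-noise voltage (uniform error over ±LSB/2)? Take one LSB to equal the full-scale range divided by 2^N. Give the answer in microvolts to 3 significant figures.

Full-scale range = 1.4 V − (-1.4 V) = 2.8 V.
N ≥ (69.1 − 1.76)/6.02 = 11.186 → N_min = 12.
LSB = 2.8 V / 2^12 = 0.68359 mV.
RMS noise = LSB/√12 = 197 µV.

197 µV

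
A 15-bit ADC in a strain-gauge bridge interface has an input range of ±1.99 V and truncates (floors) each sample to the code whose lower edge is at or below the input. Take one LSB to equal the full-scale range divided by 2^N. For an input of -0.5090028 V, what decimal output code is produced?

The full-scale span is 1.99 − (-1.99) = 3.98 V. LSB = 3.98 V / 2^15 ≈ 121.5 µV.
(V_in − V_min) × 2^15/range = (-0.5090028 − (-1.99)) × 32768/3.98 = 12193.296.
Floor → code = 12193.

12193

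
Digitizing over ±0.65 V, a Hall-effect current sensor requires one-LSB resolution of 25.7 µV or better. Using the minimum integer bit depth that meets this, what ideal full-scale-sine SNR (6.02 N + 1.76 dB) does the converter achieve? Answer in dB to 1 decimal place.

98.1 dB

Full-scale range = 0.65 V − (-0.65 V) = 1.3 V.
Need 2^N ≥ 1.3 V / 25.7 µV = 50580 → N_min = 16.
SNR = 6.02 × 16 + 1.76 = 98.08 dB.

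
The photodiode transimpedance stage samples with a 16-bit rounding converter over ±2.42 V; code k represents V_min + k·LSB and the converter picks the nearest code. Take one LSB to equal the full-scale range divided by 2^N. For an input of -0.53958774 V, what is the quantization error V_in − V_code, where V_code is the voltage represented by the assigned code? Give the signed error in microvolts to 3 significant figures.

Span: 2.42 V − (-2.42 V) = 4.84 V. LSB = 4.84 V / 2^16 ≈ 73.85 µV.
(V_in − V_min)/LSB = (-0.53958774 − (-2.42)) × 65536/4.84 = 25461.7144 → nearest code k = 25462.
V_code = -2.42 + (25462/65536) × 4.84 = -0.53956665039 V.
Error = V_in − V_code = -0.53958774 − (-0.53956665039) = −21.1 µV.

−21.1 µV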